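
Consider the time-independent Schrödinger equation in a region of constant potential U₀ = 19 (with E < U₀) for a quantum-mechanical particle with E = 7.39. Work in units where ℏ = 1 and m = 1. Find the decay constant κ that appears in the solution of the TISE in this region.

κ = 4.82

Since E < U₀ the TISE in this region is ψ'' = κ²ψ with κ = √(2m(U₀ − E))/ℏ.
κ = √(2 × 1 × 11.61) = 4.819.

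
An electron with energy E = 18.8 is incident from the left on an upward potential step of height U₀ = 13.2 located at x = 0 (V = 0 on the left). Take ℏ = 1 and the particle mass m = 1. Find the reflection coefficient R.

The wavenumbers are k₁ = √(2mE)/ℏ = 6.132 on the left and k₂ = √(2m(E − U₀))/ℏ = 3.347 on the right.
Matching ψ and ψ′ at x = 0 gives r = (k₁ − k₂)/(k₁ + k₂), so R = r² = 0.08635 and T = 1 − R = 0.9137.

R = 0.0863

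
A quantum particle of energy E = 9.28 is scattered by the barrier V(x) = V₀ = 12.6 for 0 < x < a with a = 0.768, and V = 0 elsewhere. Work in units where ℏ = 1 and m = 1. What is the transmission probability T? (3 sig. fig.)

T = 0.0581

E < V₀: inside the barrier ψ ∝ e^{±κx} with κ = √(2m(V₀ − E))/ℏ = 2.577.
κa = 1.979, sinh(κa) = 3.549.
The exact tunnelling result is T⁻¹ = 1 + V₀² sinh²(κa) / [4E(V₀ − E)] = 17.22, so T = 0.0581.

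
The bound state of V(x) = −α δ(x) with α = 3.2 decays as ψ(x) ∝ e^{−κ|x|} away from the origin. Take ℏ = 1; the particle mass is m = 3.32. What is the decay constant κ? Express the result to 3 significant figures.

κ = 10.6

Integrate −(ℏ²/2m)ψ'' − αδ(x)ψ = Eψ from −ε to +ε: the ψ'' term gives ψ'(0⁺) − ψ'(0⁻) and the δ term gives −(2mα/ℏ²)ψ(0).
With ψ ∝ e^{−κ|x|} this yields −2κ = −2mα/ℏ², so κ = mα/ℏ² = 10.62.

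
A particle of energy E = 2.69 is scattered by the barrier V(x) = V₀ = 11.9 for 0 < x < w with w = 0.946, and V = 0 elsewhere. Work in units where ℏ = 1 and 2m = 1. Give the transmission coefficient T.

Since E < V₀ the interior solution is evanescent with decay constant κ = √(2m(V₀ − E))/ℏ = 3.035.
κw = 2.871, sinh(κw) = 8.798.
The exact tunnelling result is T⁻¹ = 1 + V₀² sinh²(κw) / [4E(V₀ − E)] = 111.6, so T = 0.00896.

T = 0.00896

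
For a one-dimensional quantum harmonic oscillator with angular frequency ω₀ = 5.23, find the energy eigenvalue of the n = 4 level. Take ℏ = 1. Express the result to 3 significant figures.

The oscillator eigenvalues are E_n = ℏω₀(n + ½), so E_4 = 5.23 × 4.5 = 23.54.

E = 23.5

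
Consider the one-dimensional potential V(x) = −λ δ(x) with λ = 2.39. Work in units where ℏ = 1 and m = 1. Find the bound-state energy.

E = -2.86

For x ≠ 0 the bound state is ψ ∝ e^{−κ|x|}; integrating the TISE across the delta gives the cusp condition 2κ = 2mλ/ℏ², so κ = 2.390.
Then E = −ℏ²κ²/(2m) = −mλ²/(2ℏ²) = -2.856.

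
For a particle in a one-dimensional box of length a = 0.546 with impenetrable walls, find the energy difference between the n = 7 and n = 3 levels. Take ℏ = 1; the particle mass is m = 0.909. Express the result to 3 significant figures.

E_n = n²π²ℏ²/(2ma²), so ΔE = (7² − 3²) π²ℏ²/(2ma²).
ΔE = 40 × π² / (2 × 0.909 × 0.546²) = 728.4.

ΔE = 728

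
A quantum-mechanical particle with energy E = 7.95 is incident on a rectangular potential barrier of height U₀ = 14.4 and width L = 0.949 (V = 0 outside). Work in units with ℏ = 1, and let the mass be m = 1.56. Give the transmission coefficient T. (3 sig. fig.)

E < U₀: inside the barrier ψ ∝ e^{±κx} with κ = √(2m(U₀ − E))/ℏ = 4.486.
κL = 4.257, sinh(κL) = 35.30.
Matching ψ, ψ′ at both faces gives T = [1 + U₀² sinh²(κL) / (4E(U₀ − E))]⁻¹ = 1/1261 = 0.000793.

T = 0.000793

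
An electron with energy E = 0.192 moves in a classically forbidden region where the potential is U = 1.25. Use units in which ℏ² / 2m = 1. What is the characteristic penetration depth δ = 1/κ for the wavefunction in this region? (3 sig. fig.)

Since E < U the TISE in this region is ψ'' = κ²ψ with κ = √(2m(U − E))/ℏ.
κ = √(2 × 0.5 × 1.058) = 1.029. The penetration depth is δ = 1/κ = 0.972.

δ = 0.972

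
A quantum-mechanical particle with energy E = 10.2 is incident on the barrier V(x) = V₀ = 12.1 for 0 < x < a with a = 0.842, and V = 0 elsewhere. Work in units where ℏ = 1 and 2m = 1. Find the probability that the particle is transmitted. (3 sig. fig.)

E < V₀: inside the barrier ψ ∝ e^{±κx} with κ = √(2m(V₀ − E))/ℏ = 1.378.
κa = 1.161, sinh(κa) = 1.439.
The exact tunnelling result is T⁻¹ = 1 + V₀² sinh²(κa) / [4E(V₀ − E)] = 4.913, so T = 0.204.

T = 0.204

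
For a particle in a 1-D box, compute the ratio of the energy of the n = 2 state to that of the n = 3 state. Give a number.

0.444444

Since E_n ∝ n², the ratio is (2/3)² = 0.444444.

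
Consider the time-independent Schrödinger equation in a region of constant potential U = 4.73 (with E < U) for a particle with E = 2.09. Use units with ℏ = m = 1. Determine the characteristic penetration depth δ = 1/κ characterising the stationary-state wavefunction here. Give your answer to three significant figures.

Since E < U the TISE in this region is ψ'' = κ²ψ with κ = √(2m(U − E))/ℏ.
κ = √(2 × 1 × 2.64) = 2.298. The penetration depth is δ = 1/κ = 0.435.

δ = 0.435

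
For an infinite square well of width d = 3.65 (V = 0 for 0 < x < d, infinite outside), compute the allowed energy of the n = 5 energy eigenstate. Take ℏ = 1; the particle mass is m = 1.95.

E = 4.75

Requiring ψ(0) = ψ(d) = 0 quantises k = nπ/d, hence E_n = ℏ²k²/2m = n²π²ℏ²/(2md²).
E_5 = 5² × π² / (2 × 1.95 × 3.65²) = 4.749.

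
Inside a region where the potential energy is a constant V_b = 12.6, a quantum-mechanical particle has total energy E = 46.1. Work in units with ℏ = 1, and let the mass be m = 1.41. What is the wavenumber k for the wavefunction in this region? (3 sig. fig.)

k = 9.72

With E > V_b the solution is oscillatory, ψ ∝ e^{±ikx} with k = √(2m(E − V_b))/ℏ.
k = √(2 × 1.41 × 33.5) = 9.720.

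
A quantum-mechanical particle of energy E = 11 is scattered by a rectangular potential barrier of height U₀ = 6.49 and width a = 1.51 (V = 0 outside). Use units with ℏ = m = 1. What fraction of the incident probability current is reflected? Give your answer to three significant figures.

R = 0.171

Above the barrier the interior wavenumber is k₂ = √(2m(E − U₀))/ℏ = 3.003, giving phase k₂a = 4.535.
Matching at both interfaces gives T⁻¹ = 1 + U₀² sin²(k₂a) / [4E(E − U₀)] = 1.206, hence T = 0.829.
R = 1 − T = 0.171.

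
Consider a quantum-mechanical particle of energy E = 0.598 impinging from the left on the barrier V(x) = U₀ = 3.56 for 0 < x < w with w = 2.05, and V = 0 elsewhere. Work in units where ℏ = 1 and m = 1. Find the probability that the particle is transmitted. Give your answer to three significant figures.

T = 0.000104

Since E < U₀ the interior solution is evanescent with decay constant κ = √(2m(U₀ − E))/ℏ = 2.434.
κw = 4.990, sinh(κw) = 73.43.
Matching ψ, ψ′ at both faces gives T = [1 + U₀² sinh²(κw) / (4E(U₀ − E))]⁻¹ = 1/9646 = 0.000104.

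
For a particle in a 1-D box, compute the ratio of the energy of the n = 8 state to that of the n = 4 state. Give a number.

4

Since E_n ∝ n², the ratio is (8/4)² = 4.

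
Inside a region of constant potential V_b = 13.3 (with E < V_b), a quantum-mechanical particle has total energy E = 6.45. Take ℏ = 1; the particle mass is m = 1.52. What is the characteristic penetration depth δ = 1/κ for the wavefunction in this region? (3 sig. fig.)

Since E < V_b the TISE in this region is ψ'' = κ²ψ with κ = √(2m(V_b − E))/ℏ.
κ = √(2 × 1.52 × 6.85) = 4.563. The penetration depth is δ = 1/κ = 0.219.

δ = 0.219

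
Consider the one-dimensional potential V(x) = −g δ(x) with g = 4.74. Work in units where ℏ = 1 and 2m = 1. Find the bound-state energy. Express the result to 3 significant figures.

E = -5.62

For x ≠ 0 the bound state is ψ ∝ e^{−κ|x|}; integrating the TISE across the delta gives the cusp condition 2κ = 2mg/ℏ², so κ = 2.370.
Then E = −ℏ²κ²/(2m) = −mg²/(2ℏ²) = -5.617.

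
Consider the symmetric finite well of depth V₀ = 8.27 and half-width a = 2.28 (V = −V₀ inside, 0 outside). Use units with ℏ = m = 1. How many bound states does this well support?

N = 6

The dimensionless depth is z₀ = a√(2mV₀)/ℏ = 2.28 × √(16.54) = 9.273.
A new bound state (alternating even/odd) appears each time z₀ passes a multiple of π/2, so N = ⌊2z₀/π⌋ + 1 = ⌊5.903⌋ + 1 = 6.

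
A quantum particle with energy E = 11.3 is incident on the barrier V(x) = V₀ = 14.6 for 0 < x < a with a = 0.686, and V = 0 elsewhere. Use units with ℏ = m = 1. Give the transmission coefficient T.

T = 0.0805

Since E < V₀ the interior solution is evanescent with decay constant κ = √(2m(V₀ − E))/ℏ = 2.569.
κa = 1.762, sinh(κa) = 2.827.
Matching ψ, ψ′ at both faces gives T = [1 + V₀² sinh²(κa) / (4E(V₀ − E))]⁻¹ = 1/12.42 = 0.0805.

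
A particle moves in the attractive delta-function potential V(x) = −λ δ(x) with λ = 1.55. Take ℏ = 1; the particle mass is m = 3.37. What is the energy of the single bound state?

For x ≠ 0 the bound state is ψ ∝ e^{−κ|x|}; integrating the TISE across the delta gives the cusp condition 2κ = 2mλ/ℏ², so κ = 5.224.
Then E = −ℏ²κ²/(2m) = −mλ²/(2ℏ²) = -4.048.

E = -4.05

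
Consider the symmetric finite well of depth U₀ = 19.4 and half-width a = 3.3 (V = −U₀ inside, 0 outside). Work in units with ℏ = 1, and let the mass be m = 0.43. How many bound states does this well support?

The dimensionless depth is z₀ = a√(2mU₀)/ℏ = 3.3 × √(16.68) = 13.48.
The even/odd transcendental equations gain one root per π/2 in z₀, giving N = 1 + ⌊2z₀/π⌋ = 1 + ⌊8.581⌋ = 9.

N = 9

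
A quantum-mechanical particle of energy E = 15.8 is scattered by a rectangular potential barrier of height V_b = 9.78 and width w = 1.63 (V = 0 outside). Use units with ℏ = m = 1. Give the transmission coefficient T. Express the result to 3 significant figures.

E > V_b: inside the barrier k₂ = √(2m(E − V_b))/ℏ = 3.470, k₂w = 5.656.
Matching at both interfaces gives T⁻¹ = 1 + V_b² sin²(k₂w) / [4E(E − V_b)] = 1.087, hence T = 0.920.

T = 0.920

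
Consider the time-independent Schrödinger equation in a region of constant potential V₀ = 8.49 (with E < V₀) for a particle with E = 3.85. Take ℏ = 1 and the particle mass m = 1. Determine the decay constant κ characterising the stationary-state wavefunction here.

Since E < V₀ the TISE in this region is ψ'' = κ²ψ with κ = √(2m(V₀ − E))/ℏ.
κ = √(2 × 1 × 4.64) = 3.046.

κ = 3.05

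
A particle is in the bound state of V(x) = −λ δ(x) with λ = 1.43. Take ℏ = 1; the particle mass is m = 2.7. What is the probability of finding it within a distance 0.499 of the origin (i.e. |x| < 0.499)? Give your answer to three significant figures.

P = 0.979

The normalised bound state is ψ = √κ e^{−κ|x|} with κ = mλ/ℏ² = 3.861.
P(|x| < d) = ∫_{−d}^{d} κ e^{−2κ|x|} dx = 1 − e^{−2κd} = 1 − e^{−3.853} = 0.9788.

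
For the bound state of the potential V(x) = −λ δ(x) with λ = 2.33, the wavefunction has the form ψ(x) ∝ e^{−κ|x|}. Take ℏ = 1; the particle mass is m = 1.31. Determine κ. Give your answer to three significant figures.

Integrating the TISE across x = 0 gives the cusp condition ψ'(0⁺) − ψ'(0⁻) = −(2mλ/ℏ²)ψ(0).
With ψ ∝ e^{−κ|x|} this yields −2κ = −2mλ/ℏ², so κ = mλ/ℏ² = 3.052.

κ = 3.05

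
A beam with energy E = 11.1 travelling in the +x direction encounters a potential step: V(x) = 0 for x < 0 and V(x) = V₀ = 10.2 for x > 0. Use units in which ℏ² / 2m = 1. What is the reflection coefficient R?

R = 0.310

On each side the TISE gives plane waves with k = √(2m(E − V))/ℏ: k₁ = √(2·½·11.1) = 3.332, k₂ = √(2·½·0.9) = 0.9487.
Matching ψ and ψ′ at x = 0 gives r = (k₁ − k₂)/(k₁ + k₂), so R = r² = 0.3099 and T = 1 − R = 0.6901.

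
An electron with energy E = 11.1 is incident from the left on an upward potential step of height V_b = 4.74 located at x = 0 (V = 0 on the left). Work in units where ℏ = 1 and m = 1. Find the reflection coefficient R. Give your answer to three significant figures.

R = 0.0191

The wavenumbers are k₁ = √(2mE)/ℏ = 4.712 on the left and k₂ = √(2m(E − V_b))/ℏ = 3.567 on the right.
Matching ψ and ψ′ at x = 0 gives r = (k₁ − k₂)/(k₁ + k₂), so R = r² = 0.01914 and T = 1 − R = 0.9809.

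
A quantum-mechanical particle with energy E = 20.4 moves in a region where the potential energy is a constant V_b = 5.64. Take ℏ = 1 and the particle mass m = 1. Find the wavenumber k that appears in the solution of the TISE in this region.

k = 5.43

With E > V_b the solution is oscillatory, ψ ∝ e^{±ikx} with k = √(2m(E − V_b))/ℏ.
k = √(2 × 1 × 14.76) = 5.433.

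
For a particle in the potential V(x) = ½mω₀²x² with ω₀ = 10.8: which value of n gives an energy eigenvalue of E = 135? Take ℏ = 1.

n = 12

E_n = ℏω₀(n + ½) ⇒ n = E/(ℏω₀) − ½ = 135/10.8 − 0.5 = 12.000 → n = 12.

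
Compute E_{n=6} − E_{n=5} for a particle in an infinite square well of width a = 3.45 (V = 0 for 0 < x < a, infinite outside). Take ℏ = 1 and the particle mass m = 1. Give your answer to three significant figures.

E_n = n²π²ℏ²/(2ma²), so ΔE = (6² − 5²) π²ℏ²/(2ma²).
ΔE = 11 × π² / (2 × 1 × 3.45²) = 4.561.

ΔE = 4.56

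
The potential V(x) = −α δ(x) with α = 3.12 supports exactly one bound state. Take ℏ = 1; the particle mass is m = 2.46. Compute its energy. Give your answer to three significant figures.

The bound state is ψ(x) = √κ e^{−κ|x|}. The derivative jump ψ'(0⁺) − ψ'(0⁻) = −(2mα/ℏ²)ψ(0) fixes κ = mα/ℏ² = 7.675.
Then E = −ℏ²κ²/(2m) = −mα²/(2ℏ²) = -11.97.

E = -12.0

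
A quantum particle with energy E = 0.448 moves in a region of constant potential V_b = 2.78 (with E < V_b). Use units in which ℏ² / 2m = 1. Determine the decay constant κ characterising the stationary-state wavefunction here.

κ = 1.53

Since E < V_b the TISE in this region is ψ'' = κ²ψ with κ = √(2m(V_b − E))/ℏ.
κ = √(2 × 0.5 × 2.332) = 1.527.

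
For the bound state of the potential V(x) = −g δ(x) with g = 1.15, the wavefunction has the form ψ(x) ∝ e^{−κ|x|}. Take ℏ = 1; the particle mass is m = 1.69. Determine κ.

Integrating the TISE across x = 0 gives the cusp condition ψ'(0⁺) − ψ'(0⁻) = −(2mg/ℏ²)ψ(0).
With ψ ∝ e^{−κ|x|} this yields −2κ = −2mg/ℏ², so κ = mg/ℏ² = 1.944.

κ = 1.94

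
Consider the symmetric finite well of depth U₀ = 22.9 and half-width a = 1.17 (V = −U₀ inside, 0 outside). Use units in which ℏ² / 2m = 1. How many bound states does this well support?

The dimensionless depth is z₀ = a√(2mU₀)/ℏ = 1.17 × √(22.90) = 5.599.
The even/odd transcendental equations gain one root per π/2 in z₀, giving N = 1 + ⌊2z₀/π⌋ = 1 + ⌊3.564⌋ = 4.

N = 4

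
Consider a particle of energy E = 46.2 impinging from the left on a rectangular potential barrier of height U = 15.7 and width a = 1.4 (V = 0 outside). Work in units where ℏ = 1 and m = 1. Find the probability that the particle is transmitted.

T = 0.958

E > U: inside the barrier k₂ = √(2m(E − U))/ℏ = 7.810, k₂a = 10.93.
Matching at both interfaces gives T⁻¹ = 1 + U² sin²(k₂a) / [4E(E − U)] = 1.044, hence T = 0.958.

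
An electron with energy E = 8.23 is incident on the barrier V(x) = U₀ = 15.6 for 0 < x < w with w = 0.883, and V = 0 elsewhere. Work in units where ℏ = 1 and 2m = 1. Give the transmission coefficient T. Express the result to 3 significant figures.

Since E < U₀ the interior solution is evanescent with decay constant κ = √(2m(U₀ − E))/ℏ = 2.715.
κw = 2.397, sinh(κw) = 5.450.
Matching ψ, ψ′ at both faces gives T = [1 + U₀² sinh²(κw) / (4E(U₀ − E))]⁻¹ = 1/30.80 = 0.0325.

T = 0.0325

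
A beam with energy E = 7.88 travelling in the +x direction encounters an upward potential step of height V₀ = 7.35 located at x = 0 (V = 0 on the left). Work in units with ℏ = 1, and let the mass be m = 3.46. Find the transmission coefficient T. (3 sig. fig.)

On each side the TISE gives plane waves with k = √(2m(E − V))/ℏ: k₁ = √(2·3.46·7.88) = 7.384, k₂ = √(2·3.46·0.53) = 1.915.
Continuity of ψ and ψ′ at the step yields the reflection amplitude r = (k₁ − k₂)/(k₁ + k₂) = 0.5881; thus R = |r|² = 0.3459, T = 0.6541.

T = 0.654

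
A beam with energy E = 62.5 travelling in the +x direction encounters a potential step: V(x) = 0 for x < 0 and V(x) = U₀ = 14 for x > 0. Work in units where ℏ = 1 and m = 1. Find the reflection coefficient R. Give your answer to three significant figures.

R = 0.00401

On each side the TISE gives plane waves with k = √(2m(E − V))/ℏ: k₁ = √(2·1·62.5) = 11.18, k₂ = √(2·1·48.5) = 9.849.
Matching ψ and ψ′ at x = 0 gives r = (k₁ − k₂)/(k₁ + k₂), so R = r² = 0.004009 and T = 1 − R = 0.9960.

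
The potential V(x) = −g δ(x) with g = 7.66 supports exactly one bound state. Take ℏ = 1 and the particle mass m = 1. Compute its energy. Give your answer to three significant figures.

E = -29.3

The bound state is ψ(x) = √κ e^{−κ|x|}. The derivative jump ψ'(0⁺) − ψ'(0⁻) = −(2mg/ℏ²)ψ(0) fixes κ = mg/ℏ² = 7.660.
Then E = −ℏ²κ²/(2m) = −mg²/(2ℏ²) = -29.34.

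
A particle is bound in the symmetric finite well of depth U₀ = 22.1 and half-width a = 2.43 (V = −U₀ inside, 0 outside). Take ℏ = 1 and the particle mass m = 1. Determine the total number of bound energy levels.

N = 11

The dimensionless depth is z₀ = a√(2mU₀)/ℏ = 2.43 × √(44.20) = 16.16.
A new bound state (alternating even/odd) appears each time z₀ passes a multiple of π/2, so N = ⌊2z₀/π⌋ + 1 = ⌊10.28⌋ + 1 = 11.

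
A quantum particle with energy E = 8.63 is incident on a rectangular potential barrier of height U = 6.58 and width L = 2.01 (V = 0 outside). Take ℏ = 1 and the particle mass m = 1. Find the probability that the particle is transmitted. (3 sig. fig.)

E > U: inside the barrier k₂ = √(2m(E − U))/ℏ = 2.025, k₂L = 4.070.
T = [1 + U² sin²(k₂L) / (4E(E − U))]⁻¹ = 1/1.392 = 0.718.

T = 0.718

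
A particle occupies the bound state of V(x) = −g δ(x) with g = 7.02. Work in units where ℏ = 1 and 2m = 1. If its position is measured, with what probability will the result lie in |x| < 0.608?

P = 0.986

The normalised bound state is ψ = √κ e^{−κ|x|} with κ = mg/ℏ² = 3.510.
P(|x| < d) = ∫_{−d}^{d} κ e^{−2κ|x|} dx = 1 − e^{−2κd} = 1 − e^{−4.268} = 0.9860.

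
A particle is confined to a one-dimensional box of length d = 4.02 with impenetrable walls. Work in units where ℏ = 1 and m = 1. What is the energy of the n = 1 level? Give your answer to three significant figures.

The infinite-well eigenfunctions ψ_n = √(2/d) sin(nπx/d) vanish at both walls, giving E_n = n²π²ℏ²/(2md²).
E_1 = 1² × π² / (2 × 1 × 4.02²) = 0.3054.

E = 0.305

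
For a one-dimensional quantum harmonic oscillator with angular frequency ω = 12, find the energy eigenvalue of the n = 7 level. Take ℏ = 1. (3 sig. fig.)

The oscillator eigenvalues are E_n = ℏω(n + ½), so E_7 = 12 × 7.5 = 90.00.

E = 90.0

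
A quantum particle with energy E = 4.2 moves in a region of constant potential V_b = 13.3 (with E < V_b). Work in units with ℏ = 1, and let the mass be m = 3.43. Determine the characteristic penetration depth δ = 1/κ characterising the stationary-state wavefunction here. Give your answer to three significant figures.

δ = 0.127

Since E < V_b the TISE in this region is ψ'' = κ²ψ with κ = √(2m(V_b − E))/ℏ.
κ = √(2 × 3.43 × 9.1) = 7.901. The penetration depth is δ = 1/κ = 0.127.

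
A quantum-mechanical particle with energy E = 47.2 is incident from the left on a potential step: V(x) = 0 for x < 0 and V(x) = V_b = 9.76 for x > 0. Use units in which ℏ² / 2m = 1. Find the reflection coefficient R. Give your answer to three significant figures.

R = 0.00335

On each side the TISE gives plane waves with k = √(2m(E − V))/ℏ: k₁ = √(2·½·47.2) = 6.870, k₂ = √(2·½·37.44) = 6.119.
Matching ψ and ψ′ at x = 0 gives r = (k₁ − k₂)/(k₁ + k₂), so R = r² = 0.003346 and T = 1 − R = 0.9967.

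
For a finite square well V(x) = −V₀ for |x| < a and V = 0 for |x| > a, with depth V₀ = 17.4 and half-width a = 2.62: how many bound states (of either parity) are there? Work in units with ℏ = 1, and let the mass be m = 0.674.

Define the well-strength parameter z₀ = (a/ℏ)√(2mV₀) = 2.62 × √(2·0.674·17.4) = 12.69.
A new bound state (alternating even/odd) appears each time z₀ passes a multiple of π/2, so N = ⌊2z₀/π⌋ + 1 = ⌊8.078⌋ + 1 = 9.

N = 9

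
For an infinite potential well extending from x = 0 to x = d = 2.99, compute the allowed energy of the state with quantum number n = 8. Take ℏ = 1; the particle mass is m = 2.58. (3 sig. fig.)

Requiring ψ(0) = ψ(d) = 0 quantises k = nπ/d, hence E_n = ℏ²k²/2m = n²π²ℏ²/(2md²).
E_8 = 8² × π² / (2 × 2.58 × 2.99²) = 13.69.

E = 13.7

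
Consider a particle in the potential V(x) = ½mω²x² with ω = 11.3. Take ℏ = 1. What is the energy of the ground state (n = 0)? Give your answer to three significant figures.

E = 5.65

The oscillator eigenvalues are E_n = ℏω(n + ½), so E_0 = 11.3 × 0.5 = 5.650.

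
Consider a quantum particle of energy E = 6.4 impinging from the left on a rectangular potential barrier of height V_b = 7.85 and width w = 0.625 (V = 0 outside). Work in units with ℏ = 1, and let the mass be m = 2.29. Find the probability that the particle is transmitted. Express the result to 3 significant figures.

T = 0.0945

Since E < V_b the interior solution is evanescent with decay constant κ = √(2m(V_b − E))/ℏ = 2.577.
κw = 1.611, sinh(κw) = 2.403.
The exact tunnelling result is T⁻¹ = 1 + V_b² sinh²(κw) / [4E(V_b − E)] = 10.59, so T = 0.0945.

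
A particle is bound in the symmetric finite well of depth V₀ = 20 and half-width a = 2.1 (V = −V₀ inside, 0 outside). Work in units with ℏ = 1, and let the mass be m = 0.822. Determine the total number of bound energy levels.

The dimensionless depth is z₀ = a√(2mV₀)/ℏ = 2.1 × √(32.88) = 12.04.
The even/odd transcendental equations gain one root per π/2 in z₀, giving N = 1 + ⌊2z₀/π⌋ = 1 + ⌊7.666⌋ = 8.

N = 8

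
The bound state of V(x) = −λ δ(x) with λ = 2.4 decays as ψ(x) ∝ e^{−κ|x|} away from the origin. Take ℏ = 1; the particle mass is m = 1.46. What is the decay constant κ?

κ = 3.50

Integrating the TISE across x = 0 gives the cusp condition ψ'(0⁺) − ψ'(0⁻) = −(2mλ/ℏ²)ψ(0).
With ψ ∝ e^{−κ|x|} this yields −2κ = −2mλ/ℏ², so κ = mλ/ℏ² = 3.504.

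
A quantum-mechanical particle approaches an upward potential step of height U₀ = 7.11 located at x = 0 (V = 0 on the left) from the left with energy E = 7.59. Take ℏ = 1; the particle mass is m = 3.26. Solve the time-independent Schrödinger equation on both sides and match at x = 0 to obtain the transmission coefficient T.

On each side the TISE gives plane waves with k = √(2m(E − V))/ℏ: k₁ = √(2·3.26·7.59) = 7.035, k₂ = √(2·3.26·0.48) = 1.769.
Continuity of ψ and ψ′ at the step yields the reflection amplitude r = (k₁ − k₂)/(k₁ + k₂) = 0.5981; thus R = |r|² = 0.3577, T = 0.6423.

T = 0.642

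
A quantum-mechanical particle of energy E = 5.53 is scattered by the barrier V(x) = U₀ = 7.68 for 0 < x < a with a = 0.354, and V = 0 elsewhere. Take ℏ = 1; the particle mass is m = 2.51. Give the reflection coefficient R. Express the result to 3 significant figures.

R = 0.721

E < U₀: inside the barrier ψ ∝ e^{±κx} with κ = √(2m(U₀ − E))/ℏ = 3.285.
κa = 1.163, sinh(κa) = 1.443.
The exact tunnelling result is T⁻¹ = 1 + U₀² sinh²(κa) / [4E(U₀ − E)] = 3.584, so T = 0.279.
R = 1 − T = 0.721.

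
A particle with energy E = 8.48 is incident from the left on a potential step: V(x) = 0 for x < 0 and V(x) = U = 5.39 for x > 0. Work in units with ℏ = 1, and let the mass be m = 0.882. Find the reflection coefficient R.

R = 0.0611

The wavenumbers are k₁ = √(2mE)/ℏ = 3.868 on the left and k₂ = √(2m(E − U))/ℏ = 2.335 on the right.
Continuity of ψ and ψ′ at the step yields the reflection amplitude r = (k₁ − k₂)/(k₁ + k₂) = 0.2472; thus R = |r|² = 0.06109, T = 0.9389.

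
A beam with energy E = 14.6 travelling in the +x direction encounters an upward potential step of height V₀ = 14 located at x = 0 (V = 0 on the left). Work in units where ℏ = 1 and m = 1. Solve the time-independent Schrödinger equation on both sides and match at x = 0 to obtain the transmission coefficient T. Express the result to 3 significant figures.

T = 0.561

The wavenumbers are k₁ = √(2mE)/ℏ = 5.404 on the left and k₂ = √(2m(E − V₀))/ℏ = 1.095 on the right.
Matching ψ and ψ′ at x = 0 gives r = (k₁ − k₂)/(k₁ + k₂), so R = r² = 0.4394 and T = 1 − R = 0.5606.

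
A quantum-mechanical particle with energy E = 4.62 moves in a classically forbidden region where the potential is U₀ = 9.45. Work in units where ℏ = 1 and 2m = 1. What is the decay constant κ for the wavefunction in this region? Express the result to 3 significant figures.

κ = 2.20

Since E < U₀ the TISE in this region is ψ'' = κ²ψ with κ = √(2m(U₀ − E))/ℏ.
κ = √(2 × 0.5 × 4.83) = 2.198.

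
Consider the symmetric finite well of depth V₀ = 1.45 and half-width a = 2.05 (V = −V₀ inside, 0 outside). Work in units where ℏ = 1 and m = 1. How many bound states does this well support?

The dimensionless depth is z₀ = a√(2mV₀)/ℏ = 2.05 × √(2.900) = 3.491.
A new bound state (alternating even/odd) appears each time z₀ passes a multiple of π/2, so N = ⌊2z₀/π⌋ + 1 = ⌊2.222⌋ + 1 = 3.

N = 3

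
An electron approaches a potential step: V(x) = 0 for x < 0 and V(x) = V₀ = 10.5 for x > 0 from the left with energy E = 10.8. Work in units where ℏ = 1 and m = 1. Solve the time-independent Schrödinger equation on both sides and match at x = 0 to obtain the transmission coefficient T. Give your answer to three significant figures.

T = 0.490

On each side the TISE gives plane waves with k = √(2m(E − V))/ℏ: k₁ = √(2·1·10.8) = 4.648, k₂ = √(2·1·0.3) = 0.7746.
Matching ψ and ψ′ at x = 0 gives r = (k₁ − k₂)/(k₁ + k₂), so R = r² = 0.5102 and T = 1 − R = 0.4898.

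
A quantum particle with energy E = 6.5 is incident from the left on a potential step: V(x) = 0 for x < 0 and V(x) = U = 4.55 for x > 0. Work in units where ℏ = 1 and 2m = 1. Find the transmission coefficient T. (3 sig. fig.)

The wavenumbers are k₁ = √(2mE)/ℏ = 2.550 on the left and k₂ = √(2m(E − U))/ℏ = 1.396 on the right.
Matching ψ and ψ′ at x = 0 gives r = (k₁ − k₂)/(k₁ + k₂), so R = r² = 0.08539 and T = 1 − R = 0.9146.

T = 0.915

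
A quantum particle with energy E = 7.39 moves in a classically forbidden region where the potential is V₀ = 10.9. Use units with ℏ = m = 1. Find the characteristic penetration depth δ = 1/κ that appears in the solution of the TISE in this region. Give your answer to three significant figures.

δ = 0.377

Since E < V₀ the TISE in this region is ψ'' = κ²ψ with κ = √(2m(V₀ − E))/ℏ.
κ = √(2 × 1 × 3.51) = 2.650. The penetration depth is δ = 1/κ = 0.377.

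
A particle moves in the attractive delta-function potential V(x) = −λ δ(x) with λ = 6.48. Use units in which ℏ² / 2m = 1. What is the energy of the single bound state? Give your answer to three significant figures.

E = -10.5

For x ≠ 0 the bound state is ψ ∝ e^{−κ|x|}; integrating the TISE across the delta gives the cusp condition 2κ = 2mλ/ℏ², so κ = 3.240.
Then E = −ℏ²κ²/(2m) = −mλ²/(2ℏ²) = -10.50.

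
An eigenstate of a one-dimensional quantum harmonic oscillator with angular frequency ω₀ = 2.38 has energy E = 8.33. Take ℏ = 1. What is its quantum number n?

E_n = ℏω₀(n + ½) ⇒ n = E/(ℏω₀) − ½ = 8.33/2.38 − 0.5 = 3.000 → n = 3.

n = 3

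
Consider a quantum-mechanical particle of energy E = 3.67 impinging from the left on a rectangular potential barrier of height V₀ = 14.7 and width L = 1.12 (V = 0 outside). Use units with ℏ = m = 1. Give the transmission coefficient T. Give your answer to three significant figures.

Since E < V₀ the interior solution is evanescent with decay constant κ = √(2m(V₀ − E))/ℏ = 4.697.
κL = 5.260, sinh(κL) = 96.28.
Matching ψ, ψ′ at both faces gives T = [1 + V₀² sinh²(κL) / (4E(V₀ − E))]⁻¹ = 1/12370 = 0.0000808.

T = 0.0000808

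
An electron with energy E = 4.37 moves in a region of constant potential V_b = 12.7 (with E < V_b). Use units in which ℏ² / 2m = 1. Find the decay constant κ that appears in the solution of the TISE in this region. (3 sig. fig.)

κ = 2.89

Since E < V_b the TISE in this region is ψ'' = κ²ψ with κ = √(2m(V_b − E))/ℏ.
κ = √(2 × 0.5 × 8.33) = 2.886.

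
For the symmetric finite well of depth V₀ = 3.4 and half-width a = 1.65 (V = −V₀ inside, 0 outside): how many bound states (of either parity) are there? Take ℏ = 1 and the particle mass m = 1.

N = 3

Define the well-strength parameter z₀ = (a/ℏ)√(2mV₀) = 1.65 × √(2·1·3.4) = 4.303.
A new bound state (alternating even/odd) appears each time z₀ passes a multiple of π/2, so N = ⌊2z₀/π⌋ + 1 = ⌊2.739⌋ + 1 = 3.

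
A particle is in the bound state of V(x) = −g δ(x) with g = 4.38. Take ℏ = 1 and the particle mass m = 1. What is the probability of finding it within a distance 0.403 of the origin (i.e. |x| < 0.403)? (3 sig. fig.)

P = 0.971

The normalised bound state is ψ = √κ e^{−κ|x|} with κ = mg/ℏ² = 4.380.
P(|x| < d) = ∫_{−d}^{d} κ e^{−2κ|x|} dx = 1 − e^{−2κd} = 1 − e^{−3.530} = 0.9707.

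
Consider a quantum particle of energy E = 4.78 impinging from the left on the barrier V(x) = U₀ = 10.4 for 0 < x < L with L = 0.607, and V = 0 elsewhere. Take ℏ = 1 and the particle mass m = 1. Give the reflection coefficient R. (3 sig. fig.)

R = 0.934

E < U₀: inside the barrier ψ ∝ e^{±κx} with κ = √(2m(U₀ − E))/ℏ = 3.353.
κL = 2.035, sinh(κL) = 3.761.
The exact tunnelling result is T⁻¹ = 1 + U₀² sinh²(κL) / [4E(U₀ − E)] = 15.24, so T = 0.0656.
R = 1 − T = 0.934.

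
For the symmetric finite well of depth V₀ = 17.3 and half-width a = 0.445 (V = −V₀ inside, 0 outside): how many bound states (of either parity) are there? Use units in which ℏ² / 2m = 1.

The dimensionless depth is z₀ = a√(2mV₀)/ℏ = 0.445 × √(17.30) = 1.851.
A new bound state (alternating even/odd) appears each time z₀ passes a multiple of π/2, so N = ⌊2z₀/π⌋ + 1 = ⌊1.178⌋ + 1 = 2.

N = 2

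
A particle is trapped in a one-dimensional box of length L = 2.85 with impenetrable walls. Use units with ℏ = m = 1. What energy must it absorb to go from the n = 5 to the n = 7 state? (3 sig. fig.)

E_n = n²π²ℏ²/(2mL²), so ΔE = (7² − 5²) π²ℏ²/(2mL²).
ΔE = 24 × π² / (2 × 1 × 2.85²) = 14.58.

ΔE = 14.6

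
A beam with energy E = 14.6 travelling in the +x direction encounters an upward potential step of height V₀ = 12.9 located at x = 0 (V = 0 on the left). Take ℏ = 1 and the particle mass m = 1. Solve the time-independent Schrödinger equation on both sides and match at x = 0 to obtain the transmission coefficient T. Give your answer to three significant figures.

On each side the TISE gives plane waves with k = √(2m(E − V))/ℏ: k₁ = √(2·1·14.6) = 5.404, k₂ = √(2·1·1.7) = 1.844.
Matching ψ and ψ′ at x = 0 gives r = (k₁ − k₂)/(k₁ + k₂), so R = r² = 0.2412 and T = 1 − R = 0.7588.

T = 0.759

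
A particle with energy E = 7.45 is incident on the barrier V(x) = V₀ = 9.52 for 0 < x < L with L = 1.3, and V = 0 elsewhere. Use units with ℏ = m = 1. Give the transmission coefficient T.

T = 0.0137

E < V₀: inside the barrier ψ ∝ e^{±κx} with κ = √(2m(V₀ − E))/ℏ = 2.035.
κL = 2.645, sinh(κL) = 7.007.
The exact tunnelling result is T⁻¹ = 1 + V₀² sinh²(κL) / [4E(V₀ − E)] = 73.14, so T = 0.0137.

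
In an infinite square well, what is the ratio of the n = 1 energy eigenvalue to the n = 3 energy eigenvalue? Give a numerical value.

0.111111

Since E_n ∝ n², the ratio is (1/3)² = 0.111111.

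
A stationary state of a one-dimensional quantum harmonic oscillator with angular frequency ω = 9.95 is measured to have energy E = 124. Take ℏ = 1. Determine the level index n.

n = 12

E_n = ℏω(n + ½) ⇒ n = E/(ℏω) − ½ = 124/9.95 − 0.5 = 11.962 → n = 12.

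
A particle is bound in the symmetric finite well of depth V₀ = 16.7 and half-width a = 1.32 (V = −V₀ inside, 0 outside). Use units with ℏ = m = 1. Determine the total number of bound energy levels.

N = 5

The dimensionless depth is z₀ = a√(2mV₀)/ℏ = 1.32 × √(33.40) = 7.629.
A new bound state (alternating even/odd) appears each time z₀ passes a multiple of π/2, so N = ⌊2z₀/π⌋ + 1 = ⌊4.857⌋ + 1 = 5.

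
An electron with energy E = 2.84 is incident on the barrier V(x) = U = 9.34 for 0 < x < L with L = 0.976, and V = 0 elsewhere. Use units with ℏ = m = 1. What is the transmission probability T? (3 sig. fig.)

E < U: inside the barrier ψ ∝ e^{±κx} with κ = √(2m(U − E))/ℏ = 3.606.
κL = 3.519, sinh(κL) = 16.86.
Matching ψ, ψ′ at both faces gives T = [1 + U² sinh²(κL) / (4E(U − E))]⁻¹ = 1/336.9 = 0.00297.

T = 0.00297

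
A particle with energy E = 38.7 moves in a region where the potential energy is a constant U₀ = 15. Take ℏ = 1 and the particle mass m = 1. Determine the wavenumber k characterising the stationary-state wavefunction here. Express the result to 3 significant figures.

With E > U₀ the solution is oscillatory, ψ ∝ e^{±ikx} with k = √(2m(E − U₀))/ℏ.
k = √(2 × 1 × 23.7) = 6.885.

k = 6.88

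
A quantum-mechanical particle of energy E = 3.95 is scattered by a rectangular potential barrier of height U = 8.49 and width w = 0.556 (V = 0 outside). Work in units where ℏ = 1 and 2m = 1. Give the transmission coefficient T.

T = 0.312

Since E < U the interior solution is evanescent with decay constant κ = √(2m(U − E))/ℏ = 2.131.
κw = 1.185, sinh(κw) = 1.482.
Matching ψ, ψ′ at both faces gives T = [1 + U² sinh²(κw) / (4E(U − E))]⁻¹ = 1/3.207 = 0.312.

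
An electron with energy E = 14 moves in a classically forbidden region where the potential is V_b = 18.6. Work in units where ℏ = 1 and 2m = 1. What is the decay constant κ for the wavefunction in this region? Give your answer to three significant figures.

κ = 2.14

Since E < V_b the TISE in this region is ψ'' = κ²ψ with κ = √(2m(V_b − E))/ℏ.
κ = √(2 × 0.5 × 4.6) = 2.145.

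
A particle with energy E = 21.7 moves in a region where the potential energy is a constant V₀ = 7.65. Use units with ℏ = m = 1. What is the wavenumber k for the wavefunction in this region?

k = 5.30

With E > V₀ the solution is oscillatory, ψ ∝ e^{±ikx} with k = √(2m(E − V₀))/ℏ.
k = √(2 × 1 × 14.05) = 5.301.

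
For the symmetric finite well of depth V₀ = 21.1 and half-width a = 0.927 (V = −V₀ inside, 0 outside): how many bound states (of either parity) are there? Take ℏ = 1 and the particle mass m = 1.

Define the well-strength parameter z₀ = (a/ℏ)√(2mV₀) = 0.927 × √(2·1·21.1) = 6.022.
A new bound state (alternating even/odd) appears each time z₀ passes a multiple of π/2, so N = ⌊2z₀/π⌋ + 1 = ⌊3.834⌋ + 1 = 4.

N = 4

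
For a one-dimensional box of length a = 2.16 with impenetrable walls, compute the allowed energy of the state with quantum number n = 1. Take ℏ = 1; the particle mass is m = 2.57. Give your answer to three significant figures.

Requiring ψ(0) = ψ(a) = 0 quantises k = nπ/a, hence E_n = ℏ²k²/2m = n²π²ℏ²/(2ma²).
E_1 = 1² × π² / (2 × 2.57 × 2.16²) = 0.4116.

E = 0.412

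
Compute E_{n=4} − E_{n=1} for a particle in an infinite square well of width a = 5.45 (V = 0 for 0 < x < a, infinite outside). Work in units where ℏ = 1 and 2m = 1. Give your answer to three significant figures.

E_n = n²π²ℏ²/(2ma²), so ΔE = (4² − 1²) π²ℏ²/(2ma²).
ΔE = 15 × π² / (2 × 0.5 × 5.45²) = 4.984.

ΔE = 4.98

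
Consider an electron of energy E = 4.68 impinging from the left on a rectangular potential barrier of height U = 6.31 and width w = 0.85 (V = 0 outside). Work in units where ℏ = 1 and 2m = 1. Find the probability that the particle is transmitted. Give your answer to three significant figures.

T = 0.308

E < U: inside the barrier ψ ∝ e^{±κx} with κ = √(2m(U − E))/ℏ = 1.277.
κw = 1.085, sinh(κw) = 1.311.
The exact tunnelling result is T⁻¹ = 1 + U² sinh²(κw) / [4E(U − E)] = 3.243, so T = 0.308.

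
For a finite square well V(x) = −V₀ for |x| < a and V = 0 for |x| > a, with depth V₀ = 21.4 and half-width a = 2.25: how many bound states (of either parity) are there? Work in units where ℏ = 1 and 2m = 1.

The dimensionless depth is z₀ = a√(2mV₀)/ℏ = 2.25 × √(21.40) = 10.41.
A new bound state (alternating even/odd) appears each time z₀ passes a multiple of π/2, so N = ⌊2z₀/π⌋ + 1 = ⌊6.626⌋ + 1 = 7.

N = 7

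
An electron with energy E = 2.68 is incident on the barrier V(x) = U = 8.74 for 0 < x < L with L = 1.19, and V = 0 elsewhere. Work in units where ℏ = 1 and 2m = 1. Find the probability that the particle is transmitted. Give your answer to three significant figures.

T = 0.00967

E < U: inside the barrier ψ ∝ e^{±κx} with κ = √(2m(U − E))/ℏ = 2.462.
κL = 2.929, sinh(κL) = 9.332.
Matching ψ, ψ′ at both faces gives T = [1 + U² sinh²(κL) / (4E(U − E))]⁻¹ = 1/103.4 = 0.00967.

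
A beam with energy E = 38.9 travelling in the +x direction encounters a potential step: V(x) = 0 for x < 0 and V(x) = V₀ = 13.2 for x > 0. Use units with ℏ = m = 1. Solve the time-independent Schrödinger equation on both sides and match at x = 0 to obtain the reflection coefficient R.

R = 0.0107

On each side the TISE gives plane waves with k = √(2m(E − V))/ℏ: k₁ = √(2·1·38.9) = 8.820, k₂ = √(2·1·25.7) = 7.169.
Continuity of ψ and ψ′ at the step yields the reflection amplitude r = (k₁ − k₂)/(k₁ + k₂) = 0.1033; thus R = |r|² = 0.01066, T = 0.9893.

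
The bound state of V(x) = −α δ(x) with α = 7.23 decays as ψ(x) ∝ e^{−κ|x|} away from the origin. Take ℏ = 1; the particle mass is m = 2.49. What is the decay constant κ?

Integrate −(ℏ²/2m)ψ'' − αδ(x)ψ = Eψ from −ε to +ε: the ψ'' term gives ψ'(0⁺) − ψ'(0⁻) and the δ term gives −(2mα/ℏ²)ψ(0).
With ψ ∝ e^{−κ|x|} this yields −2κ = −2mα/ℏ², so κ = mα/ℏ² = 18.00.

κ = 18.0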